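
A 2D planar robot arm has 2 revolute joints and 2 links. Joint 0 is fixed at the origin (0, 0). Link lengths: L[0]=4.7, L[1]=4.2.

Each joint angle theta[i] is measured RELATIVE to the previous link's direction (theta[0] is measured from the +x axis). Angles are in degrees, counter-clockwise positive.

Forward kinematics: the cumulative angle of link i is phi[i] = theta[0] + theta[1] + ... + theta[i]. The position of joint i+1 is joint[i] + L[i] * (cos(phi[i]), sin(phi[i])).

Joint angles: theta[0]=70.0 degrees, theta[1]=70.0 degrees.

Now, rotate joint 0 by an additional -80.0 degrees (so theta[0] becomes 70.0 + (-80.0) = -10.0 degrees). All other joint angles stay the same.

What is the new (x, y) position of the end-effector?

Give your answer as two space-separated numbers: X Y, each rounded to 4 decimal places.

Answer: 6.7286 2.8212

Derivation:
joint[0] = (0.0000, 0.0000)  (base)
link 0: phi[0] = -10 = -10 deg
  cos(-10 deg) = 0.9848, sin(-10 deg) = -0.1736
  joint[1] = (0.0000, 0.0000) + 4.7 * (0.9848, -0.1736) = (0.0000 + 4.6286, 0.0000 + -0.8161) = (4.6286, -0.8161)
link 1: phi[1] = -10 + 70 = 60 deg
  cos(60 deg) = 0.5000, sin(60 deg) = 0.8660
  joint[2] = (4.6286, -0.8161) + 4.2 * (0.5000, 0.8660) = (4.6286 + 2.1000, -0.8161 + 3.6373) = (6.7286, 2.8212)
End effector: (6.7286, 2.8212)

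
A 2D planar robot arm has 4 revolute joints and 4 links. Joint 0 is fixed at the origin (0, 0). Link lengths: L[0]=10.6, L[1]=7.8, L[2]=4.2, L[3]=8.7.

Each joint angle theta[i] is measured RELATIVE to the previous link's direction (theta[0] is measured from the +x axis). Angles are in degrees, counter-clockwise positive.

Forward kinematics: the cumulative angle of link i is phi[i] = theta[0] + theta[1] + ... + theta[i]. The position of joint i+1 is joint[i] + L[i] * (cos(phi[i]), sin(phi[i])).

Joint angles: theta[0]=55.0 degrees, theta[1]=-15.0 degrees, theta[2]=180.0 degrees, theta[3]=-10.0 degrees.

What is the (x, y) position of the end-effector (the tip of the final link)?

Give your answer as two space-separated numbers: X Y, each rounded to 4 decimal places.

Answer: 1.3032 6.6470

Derivation:
joint[0] = (0.0000, 0.0000)  (base)
link 0: phi[0] = 55 = 55 deg
  cos(55 deg) = 0.5736, sin(55 deg) = 0.8192
  joint[1] = (0.0000, 0.0000) + 10.6 * (0.5736, 0.8192) = (0.0000 + 6.0799, 0.0000 + 8.6830) = (6.0799, 8.6830)
link 1: phi[1] = 55 + -15 = 40 deg
  cos(40 deg) = 0.7660, sin(40 deg) = 0.6428
  joint[2] = (6.0799, 8.6830) + 7.8 * (0.7660, 0.6428) = (6.0799 + 5.9751, 8.6830 + 5.0137) = (12.0551, 13.6968)
link 2: phi[2] = 55 + -15 + 180 = 220 deg
  cos(220 deg) = -0.7660, sin(220 deg) = -0.6428
  joint[3] = (12.0551, 13.6968) + 4.2 * (-0.7660, -0.6428) = (12.0551 + -3.2174, 13.6968 + -2.6997) = (8.8377, 10.9970)
link 3: phi[3] = 55 + -15 + 180 + -10 = 210 deg
  cos(210 deg) = -0.8660, sin(210 deg) = -0.5000
  joint[4] = (8.8377, 10.9970) + 8.7 * (-0.8660, -0.5000) = (8.8377 + -7.5344, 10.9970 + -4.3500) = (1.3032, 6.6470)
End effector: (1.3032, 6.6470)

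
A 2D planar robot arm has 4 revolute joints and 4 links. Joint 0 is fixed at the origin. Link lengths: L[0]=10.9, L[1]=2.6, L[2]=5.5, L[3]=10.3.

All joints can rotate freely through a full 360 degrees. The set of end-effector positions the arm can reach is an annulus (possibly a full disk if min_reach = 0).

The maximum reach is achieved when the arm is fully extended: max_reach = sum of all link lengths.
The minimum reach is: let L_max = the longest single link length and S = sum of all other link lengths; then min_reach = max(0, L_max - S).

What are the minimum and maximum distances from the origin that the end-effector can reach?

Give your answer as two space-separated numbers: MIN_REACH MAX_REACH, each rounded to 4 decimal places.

Link lengths: [10.9, 2.6, 5.5, 10.3]
max_reach = 10.9 + 2.6 + 5.5 + 10.3 = 29.3
L_max = max([10.9, 2.6, 5.5, 10.3]) = 10.9
S (sum of others) = 29.3 - 10.9 = 18.4
min_reach = max(0, 10.9 - 18.4) = max(0, -7.5) = 0

Answer: 0.0000 29.3000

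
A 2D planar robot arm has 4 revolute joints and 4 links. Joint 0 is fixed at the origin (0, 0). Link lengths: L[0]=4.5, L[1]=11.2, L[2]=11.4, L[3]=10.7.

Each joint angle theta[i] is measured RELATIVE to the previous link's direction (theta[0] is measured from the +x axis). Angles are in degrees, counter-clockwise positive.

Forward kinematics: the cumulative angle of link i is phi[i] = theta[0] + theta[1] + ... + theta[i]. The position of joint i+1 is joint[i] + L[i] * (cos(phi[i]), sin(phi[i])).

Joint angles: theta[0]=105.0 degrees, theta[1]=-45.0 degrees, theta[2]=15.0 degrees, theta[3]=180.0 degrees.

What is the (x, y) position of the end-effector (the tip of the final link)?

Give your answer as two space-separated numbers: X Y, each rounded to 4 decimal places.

joint[0] = (0.0000, 0.0000)  (base)
link 0: phi[0] = 105 = 105 deg
  cos(105 deg) = -0.2588, sin(105 deg) = 0.9659
  joint[1] = (0.0000, 0.0000) + 4.5 * (-0.2588, 0.9659) = (0.0000 + -1.1647, 0.0000 + 4.3467) = (-1.1647, 4.3467)
link 1: phi[1] = 105 + -45 = 60 deg
  cos(60 deg) = 0.5000, sin(60 deg) = 0.8660
  joint[2] = (-1.1647, 4.3467) + 11.2 * (0.5000, 0.8660) = (-1.1647 + 5.6000, 4.3467 + 9.6995) = (4.4353, 14.0462)
link 2: phi[2] = 105 + -45 + 15 = 75 deg
  cos(75 deg) = 0.2588, sin(75 deg) = 0.9659
  joint[3] = (4.4353, 14.0462) + 11.4 * (0.2588, 0.9659) = (4.4353 + 2.9505, 14.0462 + 11.0116) = (7.3859, 25.0577)
link 3: phi[3] = 105 + -45 + 15 + 180 = 255 deg
  cos(255 deg) = -0.2588, sin(255 deg) = -0.9659
  joint[4] = (7.3859, 25.0577) + 10.7 * (-0.2588, -0.9659) = (7.3859 + -2.7694, 25.0577 + -10.3354) = (4.6165, 14.7223)
End effector: (4.6165, 14.7223)

Answer: 4.6165 14.7223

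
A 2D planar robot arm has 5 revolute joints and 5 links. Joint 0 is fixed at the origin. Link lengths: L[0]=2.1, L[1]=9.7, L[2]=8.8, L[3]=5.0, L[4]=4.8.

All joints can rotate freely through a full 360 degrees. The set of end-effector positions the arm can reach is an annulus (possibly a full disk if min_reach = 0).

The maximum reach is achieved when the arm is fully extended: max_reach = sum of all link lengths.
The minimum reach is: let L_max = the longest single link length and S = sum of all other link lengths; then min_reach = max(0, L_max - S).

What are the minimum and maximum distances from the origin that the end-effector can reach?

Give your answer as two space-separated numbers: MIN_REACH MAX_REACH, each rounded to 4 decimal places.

Answer: 0.0000 30.4000

Derivation:
Link lengths: [2.1, 9.7, 8.8, 5.0, 4.8]
max_reach = 2.1 + 9.7 + 8.8 + 5 + 4.8 = 30.4
L_max = max([2.1, 9.7, 8.8, 5.0, 4.8]) = 9.7
S (sum of others) = 30.4 - 9.7 = 20.7
min_reach = max(0, 9.7 - 20.7) = max(0, -11) = 0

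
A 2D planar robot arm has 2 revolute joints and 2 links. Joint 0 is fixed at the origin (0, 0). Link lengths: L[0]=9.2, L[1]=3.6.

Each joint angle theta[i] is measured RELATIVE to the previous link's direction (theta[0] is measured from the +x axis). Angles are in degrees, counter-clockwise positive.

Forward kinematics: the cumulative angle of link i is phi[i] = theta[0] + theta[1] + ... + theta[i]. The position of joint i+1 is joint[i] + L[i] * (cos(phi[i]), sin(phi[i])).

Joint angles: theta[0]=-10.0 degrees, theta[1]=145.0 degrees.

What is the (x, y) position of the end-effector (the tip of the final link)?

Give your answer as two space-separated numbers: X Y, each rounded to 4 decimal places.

Answer: 6.5146 0.9480

Derivation:
joint[0] = (0.0000, 0.0000)  (base)
link 0: phi[0] = -10 = -10 deg
  cos(-10 deg) = 0.9848, sin(-10 deg) = -0.1736
  joint[1] = (0.0000, 0.0000) + 9.2 * (0.9848, -0.1736) = (0.0000 + 9.0602, 0.0000 + -1.5976) = (9.0602, -1.5976)
link 1: phi[1] = -10 + 145 = 135 deg
  cos(135 deg) = -0.7071, sin(135 deg) = 0.7071
  joint[2] = (9.0602, -1.5976) + 3.6 * (-0.7071, 0.7071) = (9.0602 + -2.5456, -1.5976 + 2.5456) = (6.5146, 0.9480)
End effector: (6.5146, 0.9480)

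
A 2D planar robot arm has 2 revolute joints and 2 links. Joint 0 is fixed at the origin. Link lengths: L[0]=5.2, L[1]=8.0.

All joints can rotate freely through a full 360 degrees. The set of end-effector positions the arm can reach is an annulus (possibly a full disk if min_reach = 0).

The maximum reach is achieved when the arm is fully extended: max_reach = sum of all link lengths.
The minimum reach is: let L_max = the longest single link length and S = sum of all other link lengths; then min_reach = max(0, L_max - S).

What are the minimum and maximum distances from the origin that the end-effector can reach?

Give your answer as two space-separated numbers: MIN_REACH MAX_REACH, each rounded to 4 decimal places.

Answer: 2.8000 13.2000

Derivation:
Link lengths: [5.2, 8.0]
max_reach = 5.2 + 8 = 13.2
L_max = max([5.2, 8.0]) = 8
S (sum of others) = 13.2 - 8 = 5.2
min_reach = max(0, 8 - 5.2) = max(0, 2.8) = 2.8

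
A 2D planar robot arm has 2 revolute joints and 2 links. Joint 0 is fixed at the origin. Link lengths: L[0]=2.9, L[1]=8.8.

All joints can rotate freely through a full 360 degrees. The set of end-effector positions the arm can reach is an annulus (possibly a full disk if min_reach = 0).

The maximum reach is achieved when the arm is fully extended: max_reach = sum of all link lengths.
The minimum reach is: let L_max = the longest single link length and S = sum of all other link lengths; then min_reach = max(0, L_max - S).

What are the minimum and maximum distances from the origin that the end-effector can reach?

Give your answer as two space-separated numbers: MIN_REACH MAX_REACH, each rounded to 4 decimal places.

Link lengths: [2.9, 8.8]
max_reach = 2.9 + 8.8 = 11.7
L_max = max([2.9, 8.8]) = 8.8
S (sum of others) = 11.7 - 8.8 = 2.9
min_reach = max(0, 8.8 - 2.9) = max(0, 5.9) = 5.9

Answer: 5.9000 11.7000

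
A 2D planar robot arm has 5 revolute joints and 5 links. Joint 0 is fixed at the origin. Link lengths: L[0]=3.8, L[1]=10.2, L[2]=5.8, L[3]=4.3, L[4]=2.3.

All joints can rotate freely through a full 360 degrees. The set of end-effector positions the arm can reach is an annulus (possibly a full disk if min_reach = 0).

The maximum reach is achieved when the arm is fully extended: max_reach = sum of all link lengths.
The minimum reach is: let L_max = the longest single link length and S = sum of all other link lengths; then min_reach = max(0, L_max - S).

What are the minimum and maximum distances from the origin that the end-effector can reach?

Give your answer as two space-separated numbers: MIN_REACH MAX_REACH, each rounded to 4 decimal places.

Answer: 0.0000 26.4000

Derivation:
Link lengths: [3.8, 10.2, 5.8, 4.3, 2.3]
max_reach = 3.8 + 10.2 + 5.8 + 4.3 + 2.3 = 26.4
L_max = max([3.8, 10.2, 5.8, 4.3, 2.3]) = 10.2
S (sum of others) = 26.4 - 10.2 = 16.2
min_reach = max(0, 10.2 - 16.2) = max(0, -6) = 0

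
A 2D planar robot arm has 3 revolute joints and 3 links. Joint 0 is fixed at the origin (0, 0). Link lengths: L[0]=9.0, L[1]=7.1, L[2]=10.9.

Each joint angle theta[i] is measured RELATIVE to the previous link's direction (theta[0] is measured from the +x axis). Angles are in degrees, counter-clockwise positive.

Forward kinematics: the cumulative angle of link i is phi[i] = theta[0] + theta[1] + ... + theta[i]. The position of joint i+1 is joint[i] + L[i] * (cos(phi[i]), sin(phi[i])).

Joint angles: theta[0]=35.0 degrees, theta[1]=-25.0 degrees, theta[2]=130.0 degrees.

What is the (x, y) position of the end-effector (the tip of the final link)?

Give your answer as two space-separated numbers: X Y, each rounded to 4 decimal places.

Answer: 6.0146 13.4015

Derivation:
joint[0] = (0.0000, 0.0000)  (base)
link 0: phi[0] = 35 = 35 deg
  cos(35 deg) = 0.8192, sin(35 deg) = 0.5736
  joint[1] = (0.0000, 0.0000) + 9 * (0.8192, 0.5736) = (0.0000 + 7.3724, 0.0000 + 5.1622) = (7.3724, 5.1622)
link 1: phi[1] = 35 + -25 = 10 deg
  cos(10 deg) = 0.9848, sin(10 deg) = 0.1736
  joint[2] = (7.3724, 5.1622) + 7.1 * (0.9848, 0.1736) = (7.3724 + 6.9921, 5.1622 + 1.2329) = (14.3645, 6.3951)
link 2: phi[2] = 35 + -25 + 130 = 140 deg
  cos(140 deg) = -0.7660, sin(140 deg) = 0.6428
  joint[3] = (14.3645, 6.3951) + 10.9 * (-0.7660, 0.6428) = (14.3645 + -8.3499, 6.3951 + 7.0064) = (6.0146, 13.4015)
End effector: (6.0146, 13.4015)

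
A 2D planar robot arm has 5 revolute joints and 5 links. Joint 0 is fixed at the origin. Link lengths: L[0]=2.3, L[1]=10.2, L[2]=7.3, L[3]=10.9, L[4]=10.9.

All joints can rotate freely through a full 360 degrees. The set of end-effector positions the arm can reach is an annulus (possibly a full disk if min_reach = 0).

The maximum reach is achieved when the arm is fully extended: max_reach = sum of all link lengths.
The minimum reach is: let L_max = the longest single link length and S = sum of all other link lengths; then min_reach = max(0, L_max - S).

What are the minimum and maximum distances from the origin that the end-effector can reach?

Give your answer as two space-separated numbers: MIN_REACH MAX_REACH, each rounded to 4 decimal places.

Answer: 0.0000 41.6000

Derivation:
Link lengths: [2.3, 10.2, 7.3, 10.9, 10.9]
max_reach = 2.3 + 10.2 + 7.3 + 10.9 + 10.9 = 41.6
L_max = max([2.3, 10.2, 7.3, 10.9, 10.9]) = 10.9
S (sum of others) = 41.6 - 10.9 = 30.7
min_reach = max(0, 10.9 - 30.7) = max(0, -19.8) = 0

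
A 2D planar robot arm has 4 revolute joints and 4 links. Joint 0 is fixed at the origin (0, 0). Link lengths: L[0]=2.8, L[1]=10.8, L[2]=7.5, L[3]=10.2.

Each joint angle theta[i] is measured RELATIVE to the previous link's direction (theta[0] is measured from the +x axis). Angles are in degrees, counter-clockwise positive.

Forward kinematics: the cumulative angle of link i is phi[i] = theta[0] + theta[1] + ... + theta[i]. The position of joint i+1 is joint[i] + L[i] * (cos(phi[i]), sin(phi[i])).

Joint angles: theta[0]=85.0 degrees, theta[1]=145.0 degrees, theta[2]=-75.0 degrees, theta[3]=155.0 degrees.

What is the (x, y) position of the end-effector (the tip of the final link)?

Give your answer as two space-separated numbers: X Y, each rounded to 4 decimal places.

joint[0] = (0.0000, 0.0000)  (base)
link 0: phi[0] = 85 = 85 deg
  cos(85 deg) = 0.0872, sin(85 deg) = 0.9962
  joint[1] = (0.0000, 0.0000) + 2.8 * (0.0872, 0.9962) = (0.0000 + 0.2440, 0.0000 + 2.7893) = (0.2440, 2.7893)
link 1: phi[1] = 85 + 145 = 230 deg
  cos(230 deg) = -0.6428, sin(230 deg) = -0.7660
  joint[2] = (0.2440, 2.7893) + 10.8 * (-0.6428, -0.7660) = (0.2440 + -6.9421, 2.7893 + -8.2733) = (-6.6981, -5.4839)
link 2: phi[2] = 85 + 145 + -75 = 155 deg
  cos(155 deg) = -0.9063, sin(155 deg) = 0.4226
  joint[3] = (-6.6981, -5.4839) + 7.5 * (-0.9063, 0.4226) = (-6.6981 + -6.7973, -5.4839 + 3.1696) = (-13.4954, -2.3143)
link 3: phi[3] = 85 + 145 + -75 + 155 = 310 deg
  cos(310 deg) = 0.6428, sin(310 deg) = -0.7660
  joint[4] = (-13.4954, -2.3143) + 10.2 * (0.6428, -0.7660) = (-13.4954 + 6.5564, -2.3143 + -7.8137) = (-6.9389, -10.1280)
End effector: (-6.9389, -10.1280)

Answer: -6.9389 -10.1280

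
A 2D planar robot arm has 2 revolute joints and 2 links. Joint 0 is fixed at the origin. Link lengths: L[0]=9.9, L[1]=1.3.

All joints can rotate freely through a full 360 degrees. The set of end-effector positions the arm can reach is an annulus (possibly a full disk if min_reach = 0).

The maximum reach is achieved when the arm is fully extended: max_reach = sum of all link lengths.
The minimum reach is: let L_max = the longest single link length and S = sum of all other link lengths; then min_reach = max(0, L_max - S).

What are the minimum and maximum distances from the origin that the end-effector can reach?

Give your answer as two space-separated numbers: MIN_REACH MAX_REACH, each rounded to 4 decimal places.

Answer: 8.6000 11.2000

Derivation:
Link lengths: [9.9, 1.3]
max_reach = 9.9 + 1.3 = 11.2
L_max = max([9.9, 1.3]) = 9.9
S (sum of others) = 11.2 - 9.9 = 1.3
min_reach = max(0, 9.9 - 1.3) = max(0, 8.6) = 8.6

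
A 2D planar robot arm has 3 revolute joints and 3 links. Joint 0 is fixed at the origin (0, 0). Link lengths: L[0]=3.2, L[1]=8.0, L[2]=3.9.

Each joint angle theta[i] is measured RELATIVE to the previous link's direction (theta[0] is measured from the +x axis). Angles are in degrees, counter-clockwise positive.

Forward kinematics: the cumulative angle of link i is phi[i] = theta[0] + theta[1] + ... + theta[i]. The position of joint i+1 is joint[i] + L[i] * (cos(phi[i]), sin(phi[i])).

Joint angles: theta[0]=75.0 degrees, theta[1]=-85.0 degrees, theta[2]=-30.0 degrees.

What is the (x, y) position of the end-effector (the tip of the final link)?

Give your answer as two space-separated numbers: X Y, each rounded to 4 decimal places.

joint[0] = (0.0000, 0.0000)  (base)
link 0: phi[0] = 75 = 75 deg
  cos(75 deg) = 0.2588, sin(75 deg) = 0.9659
  joint[1] = (0.0000, 0.0000) + 3.2 * (0.2588, 0.9659) = (0.0000 + 0.8282, 0.0000 + 3.0910) = (0.8282, 3.0910)
link 1: phi[1] = 75 + -85 = -10 deg
  cos(-10 deg) = 0.9848, sin(-10 deg) = -0.1736
  joint[2] = (0.8282, 3.0910) + 8 * (0.9848, -0.1736) = (0.8282 + 7.8785, 3.0910 + -1.3892) = (8.7067, 1.7018)
link 2: phi[2] = 75 + -85 + -30 = -40 deg
  cos(-40 deg) = 0.7660, sin(-40 deg) = -0.6428
  joint[3] = (8.7067, 1.7018) + 3.9 * (0.7660, -0.6428) = (8.7067 + 2.9876, 1.7018 + -2.5069) = (11.6943, -0.8051)
End effector: (11.6943, -0.8051)

Answer: 11.6943 -0.8051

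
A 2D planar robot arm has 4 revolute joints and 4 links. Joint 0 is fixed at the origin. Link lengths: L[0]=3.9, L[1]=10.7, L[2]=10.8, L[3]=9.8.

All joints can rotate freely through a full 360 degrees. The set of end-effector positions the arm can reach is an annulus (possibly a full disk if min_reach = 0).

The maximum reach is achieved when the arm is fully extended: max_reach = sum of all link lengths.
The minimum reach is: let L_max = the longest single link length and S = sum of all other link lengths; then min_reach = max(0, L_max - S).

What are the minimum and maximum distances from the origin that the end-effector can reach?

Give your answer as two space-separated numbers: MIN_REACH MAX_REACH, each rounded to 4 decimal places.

Link lengths: [3.9, 10.7, 10.8, 9.8]
max_reach = 3.9 + 10.7 + 10.8 + 9.8 = 35.2
L_max = max([3.9, 10.7, 10.8, 9.8]) = 10.8
S (sum of others) = 35.2 - 10.8 = 24.4
min_reach = max(0, 10.8 - 24.4) = max(0, -13.6) = 0

Answer: 0.0000 35.2000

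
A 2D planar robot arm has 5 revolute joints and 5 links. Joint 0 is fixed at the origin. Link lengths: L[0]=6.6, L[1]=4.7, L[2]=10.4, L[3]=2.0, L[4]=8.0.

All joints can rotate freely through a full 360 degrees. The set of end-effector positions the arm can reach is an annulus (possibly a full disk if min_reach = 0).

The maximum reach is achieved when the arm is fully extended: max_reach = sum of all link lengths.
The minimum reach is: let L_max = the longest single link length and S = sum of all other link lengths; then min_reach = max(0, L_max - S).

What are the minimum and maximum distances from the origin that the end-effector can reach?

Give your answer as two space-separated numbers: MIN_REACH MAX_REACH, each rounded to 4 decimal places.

Link lengths: [6.6, 4.7, 10.4, 2.0, 8.0]
max_reach = 6.6 + 4.7 + 10.4 + 2 + 8 = 31.7
L_max = max([6.6, 4.7, 10.4, 2.0, 8.0]) = 10.4
S (sum of others) = 31.7 - 10.4 = 21.3
min_reach = max(0, 10.4 - 21.3) = max(0, -10.9) = 0

Answer: 0.0000 31.7000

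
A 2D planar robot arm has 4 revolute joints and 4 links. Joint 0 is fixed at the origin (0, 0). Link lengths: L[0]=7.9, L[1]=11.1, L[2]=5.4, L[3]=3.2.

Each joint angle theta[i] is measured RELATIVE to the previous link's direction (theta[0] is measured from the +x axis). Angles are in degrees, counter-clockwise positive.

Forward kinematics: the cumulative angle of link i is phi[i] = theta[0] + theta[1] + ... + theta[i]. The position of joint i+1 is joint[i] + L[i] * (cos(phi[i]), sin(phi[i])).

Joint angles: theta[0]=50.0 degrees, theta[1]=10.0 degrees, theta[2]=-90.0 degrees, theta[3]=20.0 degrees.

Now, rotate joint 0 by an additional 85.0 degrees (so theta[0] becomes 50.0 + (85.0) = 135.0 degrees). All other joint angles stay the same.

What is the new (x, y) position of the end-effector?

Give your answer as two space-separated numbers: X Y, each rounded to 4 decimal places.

Answer: -10.7532 19.4672

Derivation:
joint[0] = (0.0000, 0.0000)  (base)
link 0: phi[0] = 135 = 135 deg
  cos(135 deg) = -0.7071, sin(135 deg) = 0.7071
  joint[1] = (0.0000, 0.0000) + 7.9 * (-0.7071, 0.7071) = (0.0000 + -5.5861, 0.0000 + 5.5861) = (-5.5861, 5.5861)
link 1: phi[1] = 135 + 10 = 145 deg
  cos(145 deg) = -0.8192, sin(145 deg) = 0.5736
  joint[2] = (-5.5861, 5.5861) + 11.1 * (-0.8192, 0.5736) = (-5.5861 + -9.0926, 5.5861 + 6.3667) = (-14.6787, 11.9528)
link 2: phi[2] = 135 + 10 + -90 = 55 deg
  cos(55 deg) = 0.5736, sin(55 deg) = 0.8192
  joint[3] = (-14.6787, 11.9528) + 5.4 * (0.5736, 0.8192) = (-14.6787 + 3.0973, 11.9528 + 4.4234) = (-11.5814, 16.3763)
link 3: phi[3] = 135 + 10 + -90 + 20 = 75 deg
  cos(75 deg) = 0.2588, sin(75 deg) = 0.9659
  joint[4] = (-11.5814, 16.3763) + 3.2 * (0.2588, 0.9659) = (-11.5814 + 0.8282, 16.3763 + 3.0910) = (-10.7532, 19.4672)
End effector: (-10.7532, 19.4672)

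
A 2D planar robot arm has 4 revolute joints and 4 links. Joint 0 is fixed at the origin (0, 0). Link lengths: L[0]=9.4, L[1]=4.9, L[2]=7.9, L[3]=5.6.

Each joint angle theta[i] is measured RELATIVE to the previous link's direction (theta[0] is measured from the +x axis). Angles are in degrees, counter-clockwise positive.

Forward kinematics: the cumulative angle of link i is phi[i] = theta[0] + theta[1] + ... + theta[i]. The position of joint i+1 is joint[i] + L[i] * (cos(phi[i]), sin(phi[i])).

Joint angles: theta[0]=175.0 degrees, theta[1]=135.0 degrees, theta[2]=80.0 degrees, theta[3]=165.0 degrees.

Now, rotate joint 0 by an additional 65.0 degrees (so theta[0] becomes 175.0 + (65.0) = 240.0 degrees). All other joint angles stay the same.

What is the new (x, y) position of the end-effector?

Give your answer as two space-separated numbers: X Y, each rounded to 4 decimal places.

joint[0] = (0.0000, 0.0000)  (base)
link 0: phi[0] = 240 = 240 deg
  cos(240 deg) = -0.5000, sin(240 deg) = -0.8660
  joint[1] = (0.0000, 0.0000) + 9.4 * (-0.5000, -0.8660) = (0.0000 + -4.7000, 0.0000 + -8.1406) = (-4.7000, -8.1406)
link 1: phi[1] = 240 + 135 = 375 deg
  cos(375 deg) = 0.9659, sin(375 deg) = 0.2588
  joint[2] = (-4.7000, -8.1406) + 4.9 * (0.9659, 0.2588) = (-4.7000 + 4.7330, -8.1406 + 1.2682) = (0.0330, -6.8724)
link 2: phi[2] = 240 + 135 + 80 = 455 deg
  cos(455 deg) = -0.0872, sin(455 deg) = 0.9962
  joint[3] = (0.0330, -6.8724) + 7.9 * (-0.0872, 0.9962) = (0.0330 + -0.6885, -6.8724 + 7.8699) = (-0.6555, 0.9975)
link 3: phi[3] = 240 + 135 + 80 + 165 = 620 deg
  cos(620 deg) = -0.1736, sin(620 deg) = -0.9848
  joint[4] = (-0.6555, 0.9975) + 5.6 * (-0.1736, -0.9848) = (-0.6555 + -0.9724, 0.9975 + -5.5149) = (-1.6279, -4.5174)
End effector: (-1.6279, -4.5174)

Answer: -1.6279 -4.5174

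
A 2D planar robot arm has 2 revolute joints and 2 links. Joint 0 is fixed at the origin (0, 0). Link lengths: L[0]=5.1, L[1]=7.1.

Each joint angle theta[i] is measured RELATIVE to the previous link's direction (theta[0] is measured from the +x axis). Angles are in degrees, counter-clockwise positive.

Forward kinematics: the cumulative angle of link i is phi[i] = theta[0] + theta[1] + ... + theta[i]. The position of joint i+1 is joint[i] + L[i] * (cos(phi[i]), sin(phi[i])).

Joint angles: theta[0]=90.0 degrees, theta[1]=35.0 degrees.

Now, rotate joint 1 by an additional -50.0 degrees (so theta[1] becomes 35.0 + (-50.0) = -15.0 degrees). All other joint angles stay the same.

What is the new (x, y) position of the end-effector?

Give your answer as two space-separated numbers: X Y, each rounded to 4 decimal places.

joint[0] = (0.0000, 0.0000)  (base)
link 0: phi[0] = 90 = 90 deg
  cos(90 deg) = 0.0000, sin(90 deg) = 1.0000
  joint[1] = (0.0000, 0.0000) + 5.1 * (0.0000, 1.0000) = (0.0000 + 0.0000, 0.0000 + 5.1000) = (0.0000, 5.1000)
link 1: phi[1] = 90 + -15 = 75 deg
  cos(75 deg) = 0.2588, sin(75 deg) = 0.9659
  joint[2] = (0.0000, 5.1000) + 7.1 * (0.2588, 0.9659) = (0.0000 + 1.8376, 5.1000 + 6.8581) = (1.8376, 11.9581)
End effector: (1.8376, 11.9581)

Answer: 1.8376 11.9581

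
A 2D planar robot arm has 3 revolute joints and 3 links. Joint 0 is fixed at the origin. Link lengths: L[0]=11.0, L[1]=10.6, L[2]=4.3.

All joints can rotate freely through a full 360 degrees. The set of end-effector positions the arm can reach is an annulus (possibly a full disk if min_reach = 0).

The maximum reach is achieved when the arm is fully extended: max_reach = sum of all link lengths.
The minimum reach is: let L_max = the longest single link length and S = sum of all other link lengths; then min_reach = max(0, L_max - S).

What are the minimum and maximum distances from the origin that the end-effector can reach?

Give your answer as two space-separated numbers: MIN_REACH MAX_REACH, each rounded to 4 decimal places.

Answer: 0.0000 25.9000

Derivation:
Link lengths: [11.0, 10.6, 4.3]
max_reach = 11 + 10.6 + 4.3 = 25.9
L_max = max([11.0, 10.6, 4.3]) = 11
S (sum of others) = 25.9 - 11 = 14.9
min_reach = max(0, 11 - 14.9) = max(0, -3.9) = 0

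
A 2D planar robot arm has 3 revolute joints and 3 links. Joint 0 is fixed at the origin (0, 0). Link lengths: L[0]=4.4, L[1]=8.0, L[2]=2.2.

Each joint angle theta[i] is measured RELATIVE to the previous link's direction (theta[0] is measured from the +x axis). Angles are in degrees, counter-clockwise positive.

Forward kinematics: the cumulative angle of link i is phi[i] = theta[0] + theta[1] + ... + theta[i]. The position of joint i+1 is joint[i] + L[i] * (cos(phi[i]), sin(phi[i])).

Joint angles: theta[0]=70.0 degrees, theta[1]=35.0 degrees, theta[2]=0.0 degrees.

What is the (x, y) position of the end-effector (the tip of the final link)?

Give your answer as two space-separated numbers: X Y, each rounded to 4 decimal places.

Answer: -1.1351 13.9871

Derivation:
joint[0] = (0.0000, 0.0000)  (base)
link 0: phi[0] = 70 = 70 deg
  cos(70 deg) = 0.3420, sin(70 deg) = 0.9397
  joint[1] = (0.0000, 0.0000) + 4.4 * (0.3420, 0.9397) = (0.0000 + 1.5049, 0.0000 + 4.1346) = (1.5049, 4.1346)
link 1: phi[1] = 70 + 35 = 105 deg
  cos(105 deg) = -0.2588, sin(105 deg) = 0.9659
  joint[2] = (1.5049, 4.1346) + 8 * (-0.2588, 0.9659) = (1.5049 + -2.0706, 4.1346 + 7.7274) = (-0.5657, 11.8621)
link 2: phi[2] = 70 + 35 + 0 = 105 deg
  cos(105 deg) = -0.2588, sin(105 deg) = 0.9659
  joint[3] = (-0.5657, 11.8621) + 2.2 * (-0.2588, 0.9659) = (-0.5657 + -0.5694, 11.8621 + 2.1250) = (-1.1351, 13.9871)
End effector: (-1.1351, 13.9871)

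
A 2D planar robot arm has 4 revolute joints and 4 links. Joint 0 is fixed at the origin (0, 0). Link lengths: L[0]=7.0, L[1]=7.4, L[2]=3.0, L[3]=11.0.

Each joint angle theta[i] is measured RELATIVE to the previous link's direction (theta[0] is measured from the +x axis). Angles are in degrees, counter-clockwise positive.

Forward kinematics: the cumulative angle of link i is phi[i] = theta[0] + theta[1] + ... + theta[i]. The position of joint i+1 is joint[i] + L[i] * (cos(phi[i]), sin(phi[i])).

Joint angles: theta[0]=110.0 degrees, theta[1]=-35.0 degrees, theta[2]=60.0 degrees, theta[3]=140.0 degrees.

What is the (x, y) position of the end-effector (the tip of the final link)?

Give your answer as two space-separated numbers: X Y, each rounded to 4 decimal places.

Answer: -1.6415 4.8889

Derivation:
joint[0] = (0.0000, 0.0000)  (base)
link 0: phi[0] = 110 = 110 deg
  cos(110 deg) = -0.3420, sin(110 deg) = 0.9397
  joint[1] = (0.0000, 0.0000) + 7 * (-0.3420, 0.9397) = (0.0000 + -2.3941, 0.0000 + 6.5778) = (-2.3941, 6.5778)
link 1: phi[1] = 110 + -35 = 75 deg
  cos(75 deg) = 0.2588, sin(75 deg) = 0.9659
  joint[2] = (-2.3941, 6.5778) + 7.4 * (0.2588, 0.9659) = (-2.3941 + 1.9153, 6.5778 + 7.1479) = (-0.4789, 13.7257)
link 2: phi[2] = 110 + -35 + 60 = 135 deg
  cos(135 deg) = -0.7071, sin(135 deg) = 0.7071
  joint[3] = (-0.4789, 13.7257) + 3 * (-0.7071, 0.7071) = (-0.4789 + -2.1213, 13.7257 + 2.1213) = (-2.6002, 15.8470)
link 3: phi[3] = 110 + -35 + 60 + 140 = 275 deg
  cos(275 deg) = 0.0872, sin(275 deg) = -0.9962
  joint[4] = (-2.6002, 15.8470) + 11 * (0.0872, -0.9962) = (-2.6002 + 0.9587, 15.8470 + -10.9581) = (-1.6415, 4.8889)
End effector: (-1.6415, 4.8889)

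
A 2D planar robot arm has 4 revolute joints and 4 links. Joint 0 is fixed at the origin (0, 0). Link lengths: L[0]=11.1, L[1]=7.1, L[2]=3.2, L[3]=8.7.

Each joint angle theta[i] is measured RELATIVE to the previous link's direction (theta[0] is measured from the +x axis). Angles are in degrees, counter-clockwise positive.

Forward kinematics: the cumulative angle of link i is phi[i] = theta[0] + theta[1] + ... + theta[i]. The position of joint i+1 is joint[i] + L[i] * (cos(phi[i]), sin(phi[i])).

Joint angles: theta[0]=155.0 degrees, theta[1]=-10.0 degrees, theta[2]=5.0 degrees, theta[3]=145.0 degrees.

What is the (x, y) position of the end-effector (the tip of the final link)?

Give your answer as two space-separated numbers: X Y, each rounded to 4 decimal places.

joint[0] = (0.0000, 0.0000)  (base)
link 0: phi[0] = 155 = 155 deg
  cos(155 deg) = -0.9063, sin(155 deg) = 0.4226
  joint[1] = (0.0000, 0.0000) + 11.1 * (-0.9063, 0.4226) = (0.0000 + -10.0600, 0.0000 + 4.6911) = (-10.0600, 4.6911)
link 1: phi[1] = 155 + -10 = 145 deg
  cos(145 deg) = -0.8192, sin(145 deg) = 0.5736
  joint[2] = (-10.0600, 4.6911) + 7.1 * (-0.8192, 0.5736) = (-10.0600 + -5.8160, 4.6911 + 4.0724) = (-15.8760, 8.7635)
link 2: phi[2] = 155 + -10 + 5 = 150 deg
  cos(150 deg) = -0.8660, sin(150 deg) = 0.5000
  joint[3] = (-15.8760, 8.7635) + 3.2 * (-0.8660, 0.5000) = (-15.8760 + -2.7713, 8.7635 + 1.6000) = (-18.6473, 10.3635)
link 3: phi[3] = 155 + -10 + 5 + 145 = 295 deg
  cos(295 deg) = 0.4226, sin(295 deg) = -0.9063
  joint[4] = (-18.6473, 10.3635) + 8.7 * (0.4226, -0.9063) = (-18.6473 + 3.6768, 10.3635 + -7.8849) = (-14.9705, 2.4786)
End effector: (-14.9705, 2.4786)

Answer: -14.9705 2.4786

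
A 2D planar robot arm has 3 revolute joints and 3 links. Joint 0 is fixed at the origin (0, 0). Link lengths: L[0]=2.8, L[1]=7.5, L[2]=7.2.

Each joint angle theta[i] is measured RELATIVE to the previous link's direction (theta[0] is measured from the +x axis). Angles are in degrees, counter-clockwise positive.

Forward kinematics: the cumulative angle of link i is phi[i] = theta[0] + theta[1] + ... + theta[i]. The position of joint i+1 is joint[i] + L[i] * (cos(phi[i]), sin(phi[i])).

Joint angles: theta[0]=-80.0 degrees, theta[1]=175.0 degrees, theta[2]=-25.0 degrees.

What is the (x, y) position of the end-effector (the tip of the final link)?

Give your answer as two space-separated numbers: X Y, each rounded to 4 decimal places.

joint[0] = (0.0000, 0.0000)  (base)
link 0: phi[0] = -80 = -80 deg
  cos(-80 deg) = 0.1736, sin(-80 deg) = -0.9848
  joint[1] = (0.0000, 0.0000) + 2.8 * (0.1736, -0.9848) = (0.0000 + 0.4862, 0.0000 + -2.7575) = (0.4862, -2.7575)
link 1: phi[1] = -80 + 175 = 95 deg
  cos(95 deg) = -0.0872, sin(95 deg) = 0.9962
  joint[2] = (0.4862, -2.7575) + 7.5 * (-0.0872, 0.9962) = (0.4862 + -0.6537, -2.7575 + 7.4715) = (-0.1675, 4.7140)
link 2: phi[2] = -80 + 175 + -25 = 70 deg
  cos(70 deg) = 0.3420, sin(70 deg) = 0.9397
  joint[3] = (-0.1675, 4.7140) + 7.2 * (0.3420, 0.9397) = (-0.1675 + 2.4625, 4.7140 + 6.7658) = (2.2951, 11.4798)
End effector: (2.2951, 11.4798)

Answer: 2.2951 11.4798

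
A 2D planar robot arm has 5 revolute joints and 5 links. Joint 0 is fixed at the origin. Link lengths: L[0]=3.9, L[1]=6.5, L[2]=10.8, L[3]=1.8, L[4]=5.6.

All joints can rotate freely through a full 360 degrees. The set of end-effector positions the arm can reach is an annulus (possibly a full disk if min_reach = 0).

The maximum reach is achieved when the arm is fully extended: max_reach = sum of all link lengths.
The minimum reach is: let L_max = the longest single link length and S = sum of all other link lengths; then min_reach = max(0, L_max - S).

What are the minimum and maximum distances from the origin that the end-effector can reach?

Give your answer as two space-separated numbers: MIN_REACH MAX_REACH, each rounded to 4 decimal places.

Answer: 0.0000 28.6000

Derivation:
Link lengths: [3.9, 6.5, 10.8, 1.8, 5.6]
max_reach = 3.9 + 6.5 + 10.8 + 1.8 + 5.6 = 28.6
L_max = max([3.9, 6.5, 10.8, 1.8, 5.6]) = 10.8
S (sum of others) = 28.6 - 10.8 = 17.8
min_reach = max(0, 10.8 - 17.8) = max(0, -7) = 0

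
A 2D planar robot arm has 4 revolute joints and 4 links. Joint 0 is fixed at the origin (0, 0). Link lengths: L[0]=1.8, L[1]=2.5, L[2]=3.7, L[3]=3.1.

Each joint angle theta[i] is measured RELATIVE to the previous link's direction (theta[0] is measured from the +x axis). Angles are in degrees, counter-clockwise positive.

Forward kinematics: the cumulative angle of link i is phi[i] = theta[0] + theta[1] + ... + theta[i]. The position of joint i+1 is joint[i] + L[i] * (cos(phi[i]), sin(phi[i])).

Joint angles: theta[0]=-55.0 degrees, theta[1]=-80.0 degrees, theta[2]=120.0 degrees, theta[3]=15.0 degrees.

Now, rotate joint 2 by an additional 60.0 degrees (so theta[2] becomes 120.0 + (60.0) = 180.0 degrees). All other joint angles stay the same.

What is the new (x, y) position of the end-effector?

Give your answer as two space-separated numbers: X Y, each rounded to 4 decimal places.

joint[0] = (0.0000, 0.0000)  (base)
link 0: phi[0] = -55 = -55 deg
  cos(-55 deg) = 0.5736, sin(-55 deg) = -0.8192
  joint[1] = (0.0000, 0.0000) + 1.8 * (0.5736, -0.8192) = (0.0000 + 1.0324, 0.0000 + -1.4745) = (1.0324, -1.4745)
link 1: phi[1] = -55 + -80 = -135 deg
  cos(-135 deg) = -0.7071, sin(-135 deg) = -0.7071
  joint[2] = (1.0324, -1.4745) + 2.5 * (-0.7071, -0.7071) = (1.0324 + -1.7678, -1.4745 + -1.7678) = (-0.7353, -3.2422)
link 2: phi[2] = -55 + -80 + 180 = 45 deg
  cos(45 deg) = 0.7071, sin(45 deg) = 0.7071
  joint[3] = (-0.7353, -3.2422) + 3.7 * (0.7071, 0.7071) = (-0.7353 + 2.6163, -3.2422 + 2.6163) = (1.8810, -0.6259)
link 3: phi[3] = -55 + -80 + 180 + 15 = 60 deg
  cos(60 deg) = 0.5000, sin(60 deg) = 0.8660
  joint[4] = (1.8810, -0.6259) + 3.1 * (0.5000, 0.8660) = (1.8810 + 1.5500, -0.6259 + 2.6847) = (3.4310, 2.0587)
End effector: (3.4310, 2.0587)

Answer: 3.4310 2.0587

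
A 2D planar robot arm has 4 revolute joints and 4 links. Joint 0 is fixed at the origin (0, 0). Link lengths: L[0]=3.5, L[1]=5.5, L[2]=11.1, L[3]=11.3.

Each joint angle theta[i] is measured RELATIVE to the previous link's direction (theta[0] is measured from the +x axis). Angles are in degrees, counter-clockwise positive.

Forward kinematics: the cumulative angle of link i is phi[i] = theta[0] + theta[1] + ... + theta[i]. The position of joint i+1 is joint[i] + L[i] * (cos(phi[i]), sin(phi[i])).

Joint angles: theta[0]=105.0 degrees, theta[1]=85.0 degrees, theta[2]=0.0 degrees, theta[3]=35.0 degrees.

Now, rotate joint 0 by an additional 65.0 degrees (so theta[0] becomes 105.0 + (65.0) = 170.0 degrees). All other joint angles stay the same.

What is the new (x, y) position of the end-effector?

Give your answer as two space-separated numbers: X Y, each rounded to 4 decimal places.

joint[0] = (0.0000, 0.0000)  (base)
link 0: phi[0] = 170 = 170 deg
  cos(170 deg) = -0.9848, sin(170 deg) = 0.1736
  joint[1] = (0.0000, 0.0000) + 3.5 * (-0.9848, 0.1736) = (0.0000 + -3.4468, 0.0000 + 0.6078) = (-3.4468, 0.6078)
link 1: phi[1] = 170 + 85 = 255 deg
  cos(255 deg) = -0.2588, sin(255 deg) = -0.9659
  joint[2] = (-3.4468, 0.6078) + 5.5 * (-0.2588, -0.9659) = (-3.4468 + -1.4235, 0.6078 + -5.3126) = (-4.8703, -4.7048)
link 2: phi[2] = 170 + 85 + 0 = 255 deg
  cos(255 deg) = -0.2588, sin(255 deg) = -0.9659
  joint[3] = (-4.8703, -4.7048) + 11.1 * (-0.2588, -0.9659) = (-4.8703 + -2.8729, -4.7048 + -10.7218) = (-7.7432, -15.4266)
link 3: phi[3] = 170 + 85 + 0 + 35 = 290 deg
  cos(290 deg) = 0.3420, sin(290 deg) = -0.9397
  joint[4] = (-7.7432, -15.4266) + 11.3 * (0.3420, -0.9397) = (-7.7432 + 3.8648, -15.4266 + -10.6185) = (-3.8784, -26.0451)
End effector: (-3.8784, -26.0451)

Answer: -3.8784 -26.0451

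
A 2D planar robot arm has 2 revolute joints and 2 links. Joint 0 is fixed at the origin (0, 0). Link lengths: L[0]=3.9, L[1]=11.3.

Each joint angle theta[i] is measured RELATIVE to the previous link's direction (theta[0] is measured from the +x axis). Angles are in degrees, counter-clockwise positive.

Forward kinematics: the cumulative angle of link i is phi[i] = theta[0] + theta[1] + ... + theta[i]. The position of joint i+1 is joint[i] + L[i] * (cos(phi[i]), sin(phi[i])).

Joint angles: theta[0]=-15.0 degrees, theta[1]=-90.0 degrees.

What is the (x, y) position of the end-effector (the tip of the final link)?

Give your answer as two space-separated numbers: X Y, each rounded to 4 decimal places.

joint[0] = (0.0000, 0.0000)  (base)
link 0: phi[0] = -15 = -15 deg
  cos(-15 deg) = 0.9659, sin(-15 deg) = -0.2588
  joint[1] = (0.0000, 0.0000) + 3.9 * (0.9659, -0.2588) = (0.0000 + 3.7671, 0.0000 + -1.0094) = (3.7671, -1.0094)
link 1: phi[1] = -15 + -90 = -105 deg
  cos(-105 deg) = -0.2588, sin(-105 deg) = -0.9659
  joint[2] = (3.7671, -1.0094) + 11.3 * (-0.2588, -0.9659) = (3.7671 + -2.9247, -1.0094 + -10.9150) = (0.8425, -11.9244)
End effector: (0.8425, -11.9244)

Answer: 0.8425 -11.9244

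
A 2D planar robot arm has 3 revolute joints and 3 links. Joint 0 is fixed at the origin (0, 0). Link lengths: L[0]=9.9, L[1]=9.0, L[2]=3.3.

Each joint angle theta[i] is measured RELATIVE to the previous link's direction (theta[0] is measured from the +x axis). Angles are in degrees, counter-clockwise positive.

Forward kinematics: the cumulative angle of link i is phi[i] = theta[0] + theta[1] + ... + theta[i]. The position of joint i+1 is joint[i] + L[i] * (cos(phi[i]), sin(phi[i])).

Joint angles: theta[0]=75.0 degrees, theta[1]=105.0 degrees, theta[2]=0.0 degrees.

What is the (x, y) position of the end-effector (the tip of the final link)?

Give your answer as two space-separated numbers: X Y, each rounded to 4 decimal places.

joint[0] = (0.0000, 0.0000)  (base)
link 0: phi[0] = 75 = 75 deg
  cos(75 deg) = 0.2588, sin(75 deg) = 0.9659
  joint[1] = (0.0000, 0.0000) + 9.9 * (0.2588, 0.9659) = (0.0000 + 2.5623, 0.0000 + 9.5627) = (2.5623, 9.5627)
link 1: phi[1] = 75 + 105 = 180 deg
  cos(180 deg) = -1.0000, sin(180 deg) = 0.0000
  joint[2] = (2.5623, 9.5627) + 9 * (-1.0000, 0.0000) = (2.5623 + -9.0000, 9.5627 + 0.0000) = (-6.4377, 9.5627)
link 2: phi[2] = 75 + 105 + 0 = 180 deg
  cos(180 deg) = -1.0000, sin(180 deg) = 0.0000
  joint[3] = (-6.4377, 9.5627) + 3.3 * (-1.0000, 0.0000) = (-6.4377 + -3.3000, 9.5627 + 0.0000) = (-9.7377, 9.5627)
End effector: (-9.7377, 9.5627)

Answer: -9.7377 9.5627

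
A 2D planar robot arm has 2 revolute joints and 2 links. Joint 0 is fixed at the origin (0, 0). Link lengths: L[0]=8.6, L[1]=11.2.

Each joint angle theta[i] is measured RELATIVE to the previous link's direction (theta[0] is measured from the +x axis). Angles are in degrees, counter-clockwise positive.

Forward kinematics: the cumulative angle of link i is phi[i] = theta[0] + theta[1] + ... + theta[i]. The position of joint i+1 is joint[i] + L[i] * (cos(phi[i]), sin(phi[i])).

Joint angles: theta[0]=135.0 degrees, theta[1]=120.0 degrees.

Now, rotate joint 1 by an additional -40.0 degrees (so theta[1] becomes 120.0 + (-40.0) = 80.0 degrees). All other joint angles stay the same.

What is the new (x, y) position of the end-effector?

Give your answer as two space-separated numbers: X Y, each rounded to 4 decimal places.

joint[0] = (0.0000, 0.0000)  (base)
link 0: phi[0] = 135 = 135 deg
  cos(135 deg) = -0.7071, sin(135 deg) = 0.7071
  joint[1] = (0.0000, 0.0000) + 8.6 * (-0.7071, 0.7071) = (0.0000 + -6.0811, 0.0000 + 6.0811) = (-6.0811, 6.0811)
link 1: phi[1] = 135 + 80 = 215 deg
  cos(215 deg) = -0.8192, sin(215 deg) = -0.5736
  joint[2] = (-6.0811, 6.0811) + 11.2 * (-0.8192, -0.5736) = (-6.0811 + -9.1745, 6.0811 + -6.4241) = (-15.2556, -0.3429)
End effector: (-15.2556, -0.3429)

Answer: -15.2556 -0.3429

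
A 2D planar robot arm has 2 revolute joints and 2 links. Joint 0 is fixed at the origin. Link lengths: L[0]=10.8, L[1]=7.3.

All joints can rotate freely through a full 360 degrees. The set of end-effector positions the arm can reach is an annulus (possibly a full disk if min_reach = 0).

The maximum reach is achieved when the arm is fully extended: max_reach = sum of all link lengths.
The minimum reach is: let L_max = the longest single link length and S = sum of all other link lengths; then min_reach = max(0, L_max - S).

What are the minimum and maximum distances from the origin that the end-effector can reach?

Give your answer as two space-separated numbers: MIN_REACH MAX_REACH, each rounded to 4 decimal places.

Answer: 3.5000 18.1000

Derivation:
Link lengths: [10.8, 7.3]
max_reach = 10.8 + 7.3 = 18.1
L_max = max([10.8, 7.3]) = 10.8
S (sum of others) = 18.1 - 10.8 = 7.3
min_reach = max(0, 10.8 - 7.3) = max(0, 3.5) = 3.5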